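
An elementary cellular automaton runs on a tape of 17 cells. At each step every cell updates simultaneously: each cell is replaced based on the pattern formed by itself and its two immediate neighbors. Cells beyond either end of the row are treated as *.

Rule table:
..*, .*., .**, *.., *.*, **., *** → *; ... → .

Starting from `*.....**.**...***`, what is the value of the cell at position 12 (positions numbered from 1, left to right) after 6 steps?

*

**...*******.****
***.*************
*****************
*****************  (fixed point — unchanged through step 6)
position 12 holds *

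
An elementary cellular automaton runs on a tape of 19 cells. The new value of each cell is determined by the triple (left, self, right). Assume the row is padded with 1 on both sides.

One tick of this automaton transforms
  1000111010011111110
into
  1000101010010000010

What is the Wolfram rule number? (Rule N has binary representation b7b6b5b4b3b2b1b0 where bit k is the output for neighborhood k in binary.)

76

position 5: 111 → 0  (bit 7 = 0)
position 0: 110 → 1  (bit 6 = 1)
position 7: 101 → 0  (bit 5 = 0)
position 1: 100 → 0  (bit 4 = 0)
position 4: 011 → 1  (bit 3 = 1)
position 8: 010 → 1  (bit 2 = 1)
position 3: 001 → 0  (bit 1 = 0)
position 2: 000 → 0  (bit 0 = 0)
bits b7..b0 = 01001100 = 76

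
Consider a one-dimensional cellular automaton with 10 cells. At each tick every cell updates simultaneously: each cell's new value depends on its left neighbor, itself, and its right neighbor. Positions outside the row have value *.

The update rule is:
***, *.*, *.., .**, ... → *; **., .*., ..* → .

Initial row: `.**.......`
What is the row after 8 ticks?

**.******.
*.******.*
.******.**
******.***
*****.****
****.*****
***.******
**.*******

**.*******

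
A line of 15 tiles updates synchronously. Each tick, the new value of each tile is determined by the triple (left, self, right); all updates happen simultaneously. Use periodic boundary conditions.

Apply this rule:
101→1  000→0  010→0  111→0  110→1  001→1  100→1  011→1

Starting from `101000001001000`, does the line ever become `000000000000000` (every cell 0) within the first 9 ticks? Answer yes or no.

010100010110101
101010101111010
010101011001101
101010111111110
010101100000011
101011110000111
110110011001100
111111111111111
000000000000000
all cells are 0 at tick 9

yes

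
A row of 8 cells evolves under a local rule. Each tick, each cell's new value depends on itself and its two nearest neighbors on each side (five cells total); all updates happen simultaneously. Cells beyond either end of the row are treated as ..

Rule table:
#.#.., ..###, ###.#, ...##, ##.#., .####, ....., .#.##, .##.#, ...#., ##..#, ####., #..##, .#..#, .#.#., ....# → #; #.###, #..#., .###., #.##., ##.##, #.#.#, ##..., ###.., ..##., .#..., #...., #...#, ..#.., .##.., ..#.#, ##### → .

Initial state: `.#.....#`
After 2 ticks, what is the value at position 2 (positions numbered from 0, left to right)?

.

#...###.
...##...
position 2 holds .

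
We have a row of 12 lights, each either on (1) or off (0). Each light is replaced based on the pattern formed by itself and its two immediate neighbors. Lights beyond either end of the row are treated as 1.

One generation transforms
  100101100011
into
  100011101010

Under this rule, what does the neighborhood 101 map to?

At position 4 the neighborhood is 101; the next row has 1 there.

1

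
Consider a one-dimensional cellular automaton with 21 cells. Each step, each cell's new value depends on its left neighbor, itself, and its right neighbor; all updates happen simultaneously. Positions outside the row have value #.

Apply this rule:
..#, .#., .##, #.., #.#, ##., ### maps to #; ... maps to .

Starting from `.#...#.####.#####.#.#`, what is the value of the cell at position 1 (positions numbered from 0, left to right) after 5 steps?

step 1: ###.#################
step 2: #####################
step 3: #####################  (fixed point — unchanged through step 5)
position 1 holds #

#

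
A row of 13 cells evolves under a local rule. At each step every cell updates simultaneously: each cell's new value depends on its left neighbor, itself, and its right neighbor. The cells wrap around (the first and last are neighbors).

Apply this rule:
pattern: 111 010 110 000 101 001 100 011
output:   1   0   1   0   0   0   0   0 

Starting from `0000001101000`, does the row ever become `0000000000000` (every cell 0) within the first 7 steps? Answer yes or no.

yes

0000000100000
0000000000000
all cells are 0 at step 2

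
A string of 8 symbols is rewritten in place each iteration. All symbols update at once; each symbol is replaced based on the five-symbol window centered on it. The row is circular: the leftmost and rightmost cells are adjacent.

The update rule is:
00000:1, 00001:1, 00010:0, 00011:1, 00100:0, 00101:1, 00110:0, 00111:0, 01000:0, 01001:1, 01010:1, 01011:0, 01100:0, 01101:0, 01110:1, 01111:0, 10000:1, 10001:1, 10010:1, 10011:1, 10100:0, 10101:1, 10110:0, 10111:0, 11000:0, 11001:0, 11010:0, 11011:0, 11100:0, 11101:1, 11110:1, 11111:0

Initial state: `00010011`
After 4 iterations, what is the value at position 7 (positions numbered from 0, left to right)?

01001100
00110001
11000100
00010011
position 7 holds 1

1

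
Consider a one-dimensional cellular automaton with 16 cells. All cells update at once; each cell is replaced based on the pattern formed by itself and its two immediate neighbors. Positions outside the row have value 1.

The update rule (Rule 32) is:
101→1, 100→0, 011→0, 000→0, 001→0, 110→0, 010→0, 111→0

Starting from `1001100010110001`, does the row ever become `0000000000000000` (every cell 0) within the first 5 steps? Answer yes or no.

yes

step 1: 0000000001000000
step 2: 0000000000000000
all cells are 0 at step 2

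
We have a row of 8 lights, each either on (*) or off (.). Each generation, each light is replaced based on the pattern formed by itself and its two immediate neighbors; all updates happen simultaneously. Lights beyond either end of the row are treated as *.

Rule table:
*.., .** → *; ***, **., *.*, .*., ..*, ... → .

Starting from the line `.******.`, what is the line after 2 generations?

.*......
..*.....

..*.....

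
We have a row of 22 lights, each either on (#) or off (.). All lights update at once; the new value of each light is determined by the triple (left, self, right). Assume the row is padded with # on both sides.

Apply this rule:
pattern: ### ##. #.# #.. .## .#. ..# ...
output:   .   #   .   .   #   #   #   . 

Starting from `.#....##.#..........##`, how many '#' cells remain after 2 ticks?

tick 1: .#...###.#.........##.
tick 2: .#..##.#.#........###.
count of #: 8

8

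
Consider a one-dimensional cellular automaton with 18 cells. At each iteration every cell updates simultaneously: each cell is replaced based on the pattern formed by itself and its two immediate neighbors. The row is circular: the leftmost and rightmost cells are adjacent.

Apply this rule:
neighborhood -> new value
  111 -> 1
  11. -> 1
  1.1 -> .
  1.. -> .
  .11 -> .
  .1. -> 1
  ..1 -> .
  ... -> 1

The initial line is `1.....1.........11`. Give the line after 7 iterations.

iteration 1: 1.111.1.1111111..1
iteration 2: 1..11.1..111111...
iteration 3: 1...1.1...11111.1.
iteration 4: 1.1.1.1.1..1111.1.
iteration 5: 1.1.1.1.1...111.1.
iteration 6: 1.1.1.1.1.1..11.1.
iteration 7: 1.1.1.1.1.1...1.1.

1.1.1.1.1.1...1.1.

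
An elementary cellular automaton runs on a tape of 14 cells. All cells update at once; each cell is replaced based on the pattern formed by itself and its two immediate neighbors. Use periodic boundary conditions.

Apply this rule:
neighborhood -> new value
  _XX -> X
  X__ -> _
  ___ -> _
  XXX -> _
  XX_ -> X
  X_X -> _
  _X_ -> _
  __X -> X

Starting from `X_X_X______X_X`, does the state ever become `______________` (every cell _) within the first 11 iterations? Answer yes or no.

no

iteration 1: X_________X__X
iteration 2: X________X__XX
iteration 3: X_______X__XX_
iteration 4: _______X__XXX_
iteration 5: ______X__XX_X_
iteration 6: _____X__XXX___
iteration 7: ____X__XX_X___
iteration 8: ___X__XXX_____
iteration 9: __X__XX_X_____
iteration 10: _X__XXX_______
iteration 11: X__XX_X_______
iteration 11 is X__XX_X_______, still not uniform _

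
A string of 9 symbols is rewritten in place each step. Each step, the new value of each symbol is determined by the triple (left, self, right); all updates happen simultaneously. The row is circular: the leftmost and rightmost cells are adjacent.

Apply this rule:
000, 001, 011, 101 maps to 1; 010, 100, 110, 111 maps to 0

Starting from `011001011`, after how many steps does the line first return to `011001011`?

step 1: 110010110
step 2: 100101101
step 3: 001011011
step 4: 010110110
step 5: 101101100
step 6: 011011001
step 7: 110110010
step 8: 101100101
step 9: 011001011

9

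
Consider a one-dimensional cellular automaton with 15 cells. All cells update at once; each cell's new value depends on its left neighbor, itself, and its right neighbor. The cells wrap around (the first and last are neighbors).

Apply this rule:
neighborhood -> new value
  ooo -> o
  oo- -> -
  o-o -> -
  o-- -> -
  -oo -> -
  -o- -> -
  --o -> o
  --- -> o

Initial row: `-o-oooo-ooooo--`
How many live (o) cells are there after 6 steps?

4

o---oo---ooo--o
--oo---oo-o--o-
oo---oo-----o--
---oo---oooo--o
-oo---oo-oo--o-
o---oo------o--
count of o: 4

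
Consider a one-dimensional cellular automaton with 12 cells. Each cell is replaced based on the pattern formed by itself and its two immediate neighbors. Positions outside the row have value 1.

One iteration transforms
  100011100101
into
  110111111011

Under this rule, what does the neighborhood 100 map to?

1

At position 1 the neighborhood is 100; the next row has 1 there.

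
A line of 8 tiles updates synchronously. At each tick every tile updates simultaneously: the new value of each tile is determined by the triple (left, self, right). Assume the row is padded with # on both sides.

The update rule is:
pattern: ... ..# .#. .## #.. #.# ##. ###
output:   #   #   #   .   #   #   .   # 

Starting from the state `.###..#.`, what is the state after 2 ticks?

#.#.####
.###.###

.###.###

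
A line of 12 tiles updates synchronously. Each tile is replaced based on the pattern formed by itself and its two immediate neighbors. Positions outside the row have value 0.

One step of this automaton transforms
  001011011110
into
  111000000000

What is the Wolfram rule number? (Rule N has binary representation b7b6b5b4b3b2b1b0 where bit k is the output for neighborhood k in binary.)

7

position 8: 111 → 0  (bit 7 = 0)
position 5: 110 → 0  (bit 6 = 0)
position 3: 101 → 0  (bit 5 = 0)
position 11: 100 → 0  (bit 4 = 0)
position 4: 011 → 0  (bit 3 = 0)
position 2: 010 → 1  (bit 2 = 1)
position 1: 001 → 1  (bit 1 = 1)
position 0: 000 → 1  (bit 0 = 1)
bits b7..b0 = 00000111 = 7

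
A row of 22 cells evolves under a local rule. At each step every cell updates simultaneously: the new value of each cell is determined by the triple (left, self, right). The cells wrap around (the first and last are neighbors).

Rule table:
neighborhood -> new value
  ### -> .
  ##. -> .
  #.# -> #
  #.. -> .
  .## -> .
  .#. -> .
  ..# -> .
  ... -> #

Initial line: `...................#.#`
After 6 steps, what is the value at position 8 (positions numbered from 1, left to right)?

step 1: .#################..#.
step 2: ......................
step 3: ######################
step 4: ......................  (repeats step 2; period 2)
step 6: ......................
position 8 holds .

.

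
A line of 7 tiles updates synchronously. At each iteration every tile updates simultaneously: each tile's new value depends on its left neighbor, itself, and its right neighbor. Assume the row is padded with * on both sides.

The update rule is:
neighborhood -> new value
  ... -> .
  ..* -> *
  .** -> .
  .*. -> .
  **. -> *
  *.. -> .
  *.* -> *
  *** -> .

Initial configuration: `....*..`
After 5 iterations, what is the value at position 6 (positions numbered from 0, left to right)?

*

...*..*
..*..*.
.*..*.*
*..*.*.
*.*.*.*
position 6 holds *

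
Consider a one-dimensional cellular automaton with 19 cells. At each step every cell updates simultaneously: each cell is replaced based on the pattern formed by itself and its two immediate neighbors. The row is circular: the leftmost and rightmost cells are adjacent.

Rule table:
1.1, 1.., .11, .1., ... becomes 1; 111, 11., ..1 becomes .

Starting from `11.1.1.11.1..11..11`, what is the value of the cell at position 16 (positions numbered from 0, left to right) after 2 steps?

1

..111111.111.1.1.1.
1.1.....11..1111111
position 16 holds 1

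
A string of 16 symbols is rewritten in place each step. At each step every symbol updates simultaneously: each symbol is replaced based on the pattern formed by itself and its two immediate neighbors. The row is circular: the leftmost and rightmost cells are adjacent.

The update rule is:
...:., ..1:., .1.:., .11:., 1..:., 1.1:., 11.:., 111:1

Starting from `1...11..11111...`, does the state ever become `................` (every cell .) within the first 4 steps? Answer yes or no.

yes

.........111....
..........1.....
................
all cells are . at step 3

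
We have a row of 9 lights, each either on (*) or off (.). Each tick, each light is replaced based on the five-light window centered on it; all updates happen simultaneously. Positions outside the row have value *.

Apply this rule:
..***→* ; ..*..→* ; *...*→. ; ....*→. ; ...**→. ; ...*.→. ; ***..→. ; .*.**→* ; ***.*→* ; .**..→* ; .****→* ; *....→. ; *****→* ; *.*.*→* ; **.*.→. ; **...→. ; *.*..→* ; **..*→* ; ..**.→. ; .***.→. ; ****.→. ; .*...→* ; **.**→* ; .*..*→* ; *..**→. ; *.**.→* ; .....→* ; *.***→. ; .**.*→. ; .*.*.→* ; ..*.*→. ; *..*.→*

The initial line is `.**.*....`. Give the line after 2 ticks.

**..**...
..*..*...

..*..*...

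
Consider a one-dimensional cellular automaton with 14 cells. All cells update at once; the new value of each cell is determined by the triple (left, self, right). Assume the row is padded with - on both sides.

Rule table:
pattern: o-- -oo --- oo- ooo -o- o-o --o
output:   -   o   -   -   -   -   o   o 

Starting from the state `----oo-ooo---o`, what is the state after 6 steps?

---oo-oo----o-
--oo-oo----o--
-oo-oo----o---
oo-oo----o----
o-oo----o-----
-oo----o------

-oo----o------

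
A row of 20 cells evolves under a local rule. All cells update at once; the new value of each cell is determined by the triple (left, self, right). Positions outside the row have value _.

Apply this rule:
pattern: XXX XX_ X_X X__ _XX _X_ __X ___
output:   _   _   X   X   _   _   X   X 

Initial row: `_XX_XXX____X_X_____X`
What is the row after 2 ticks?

_XX_XXX____X_X_____X

X__X___XXXX_X_XXXXX_
_XX_XXX____X_X_____X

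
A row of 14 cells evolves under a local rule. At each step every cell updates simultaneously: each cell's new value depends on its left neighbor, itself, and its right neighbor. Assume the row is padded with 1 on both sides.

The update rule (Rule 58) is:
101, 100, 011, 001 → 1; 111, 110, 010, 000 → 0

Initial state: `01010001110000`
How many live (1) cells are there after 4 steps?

9

10101011001001
01010110110111
10101101101100
01011011011011
count of 1: 9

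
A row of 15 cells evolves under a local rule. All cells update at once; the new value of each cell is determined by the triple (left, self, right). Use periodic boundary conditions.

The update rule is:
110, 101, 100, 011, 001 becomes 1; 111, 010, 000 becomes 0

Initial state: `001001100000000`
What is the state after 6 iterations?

000011100000111

iteration 1: 010111110000000
iteration 2: 101100011000000
iteration 3: 011110111100001
iteration 4: 110011100110010
iteration 5: 111110111111101
iteration 6: 000011100000111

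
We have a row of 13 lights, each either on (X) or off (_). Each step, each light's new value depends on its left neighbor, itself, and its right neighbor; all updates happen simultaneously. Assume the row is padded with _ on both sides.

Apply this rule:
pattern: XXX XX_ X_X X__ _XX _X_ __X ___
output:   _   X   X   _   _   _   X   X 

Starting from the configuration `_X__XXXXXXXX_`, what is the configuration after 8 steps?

X__X_______X_
__X__XXXXXX__
XX__X_____X_X
_X_X__XXXX_X_
X_X__X___XX__
_X__X__XX_X_X
X__X__X_XX_X_
__X__X_X_XX__

__X__X_X_XX__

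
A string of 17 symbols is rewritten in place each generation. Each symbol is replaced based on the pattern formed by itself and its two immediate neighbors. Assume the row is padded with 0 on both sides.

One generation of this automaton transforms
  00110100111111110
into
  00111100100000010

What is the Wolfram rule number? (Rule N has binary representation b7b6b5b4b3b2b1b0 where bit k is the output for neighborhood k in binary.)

position 9: 111 → 0  (bit 7 = 0)
position 3: 110 → 1  (bit 6 = 1)
position 4: 101 → 1  (bit 5 = 1)
position 6: 100 → 0  (bit 4 = 0)
position 2: 011 → 1  (bit 3 = 1)
position 5: 010 → 1  (bit 2 = 1)
position 1: 001 → 0  (bit 1 = 0)
position 0: 000 → 0  (bit 0 = 0)
bits b7..b0 = 01101100 = 108

108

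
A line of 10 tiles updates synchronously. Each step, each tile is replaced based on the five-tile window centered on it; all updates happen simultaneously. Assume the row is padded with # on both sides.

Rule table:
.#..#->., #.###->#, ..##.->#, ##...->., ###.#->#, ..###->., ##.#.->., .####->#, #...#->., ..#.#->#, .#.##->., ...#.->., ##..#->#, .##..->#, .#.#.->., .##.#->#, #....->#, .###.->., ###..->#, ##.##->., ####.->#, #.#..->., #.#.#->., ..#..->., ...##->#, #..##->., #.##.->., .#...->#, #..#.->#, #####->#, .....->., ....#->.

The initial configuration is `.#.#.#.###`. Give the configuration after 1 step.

.......###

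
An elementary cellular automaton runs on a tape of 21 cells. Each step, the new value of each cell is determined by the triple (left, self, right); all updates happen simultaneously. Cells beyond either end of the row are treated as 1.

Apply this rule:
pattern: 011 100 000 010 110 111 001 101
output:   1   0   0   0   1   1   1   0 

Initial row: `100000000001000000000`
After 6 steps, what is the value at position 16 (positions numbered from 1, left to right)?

1

step 1: 100000000010000000001
step 2: 100000000100000000011
step 3: 100000001000000000111
step 4: 100000010000000001111
step 5: 100000100000000011111
step 6: 100001000000000111111
position 16 holds 1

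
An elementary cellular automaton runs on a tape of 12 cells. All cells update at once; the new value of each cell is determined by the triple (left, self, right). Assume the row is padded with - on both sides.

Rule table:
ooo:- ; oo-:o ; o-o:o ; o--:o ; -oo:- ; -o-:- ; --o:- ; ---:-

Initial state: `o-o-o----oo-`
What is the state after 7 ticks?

-o-o-o----oo
--o-o-o----o
---o-o-o----
----o-o-o---
-----o-o-o--
------o-o-o-
-------o-o-o

-------o-o-o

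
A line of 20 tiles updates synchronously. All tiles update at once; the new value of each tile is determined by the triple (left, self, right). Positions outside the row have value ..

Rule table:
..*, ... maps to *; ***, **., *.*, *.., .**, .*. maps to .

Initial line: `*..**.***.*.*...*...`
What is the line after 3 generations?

...*...........**..*

..*...........**..**
**..**********...*..
...*...........**..*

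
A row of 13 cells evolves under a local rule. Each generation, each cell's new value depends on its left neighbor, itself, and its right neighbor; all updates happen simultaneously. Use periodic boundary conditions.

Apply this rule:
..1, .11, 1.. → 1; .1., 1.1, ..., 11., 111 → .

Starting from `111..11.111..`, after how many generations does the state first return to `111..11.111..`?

generation 1: 1..111..1..11
generation 2: .111..11.111.
generation 3: 11..111..1..1
generation 4: ..111..11.111
generation 5: 111..111..1..
generation 6: 1..111..11.11
generation 7: .111..111..1.
generation 8: 11..111..11.1
generation 9: ..111..111..1
generation 10: 111..111..11.
generation 11: 1..111..111..
generation 12: .111..111..11
generation 13: .1..111..111.
generation 14: 1.111..111..1
generation 15: ..1..111..111
generation 16: 11.111..111..
generation 17: 1..1..111..11
generation 18: .11.111..111.
generation 19: 11..1..111..1
generation 20: ..11.111..111
generation 21: 111..1..111..
generation 22: 1..11.111..11
generation 23: .111..1..111.
generation 24: 11..11.111..1
generation 25: ..111..1..111
generation 26: 111..11.111..

26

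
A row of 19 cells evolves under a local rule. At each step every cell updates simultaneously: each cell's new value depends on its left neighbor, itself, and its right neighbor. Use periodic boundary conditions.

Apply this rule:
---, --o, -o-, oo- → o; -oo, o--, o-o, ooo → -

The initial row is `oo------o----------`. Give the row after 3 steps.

-o-oooooo-ooooooooo

-o-oooooo-ooooooooo
-o------o---------o
-o-oooooo-ooooooooo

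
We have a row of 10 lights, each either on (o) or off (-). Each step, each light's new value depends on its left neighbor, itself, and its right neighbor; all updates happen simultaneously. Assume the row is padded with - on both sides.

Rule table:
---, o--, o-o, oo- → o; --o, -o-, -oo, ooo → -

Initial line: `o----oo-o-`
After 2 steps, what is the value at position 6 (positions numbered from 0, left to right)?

step 1: -ooo--oo-o
step 2: ---oo--oo-
position 6 holds -

-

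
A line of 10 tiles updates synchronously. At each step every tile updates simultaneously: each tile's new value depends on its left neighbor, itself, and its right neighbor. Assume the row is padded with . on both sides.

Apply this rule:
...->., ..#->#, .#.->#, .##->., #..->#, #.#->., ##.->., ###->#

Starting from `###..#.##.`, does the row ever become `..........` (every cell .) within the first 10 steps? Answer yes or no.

no

step 1: .#.###...#
step 2: ##..#.#.##
step 3: ..###.#...
step 4: .#.#..##..
step 5: ##.###..#.
step 6: ....#.####
step 7: ...##..##.
step 8: ..#..##..#
step 9: .####..###
step 10: #.##.##.#.
step 10 is #.##.##.#., still not uniform .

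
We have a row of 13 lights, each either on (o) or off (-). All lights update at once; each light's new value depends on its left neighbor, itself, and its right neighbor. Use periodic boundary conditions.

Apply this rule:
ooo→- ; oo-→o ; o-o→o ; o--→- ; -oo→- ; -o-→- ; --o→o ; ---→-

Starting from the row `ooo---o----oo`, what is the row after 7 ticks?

----o----o--o

tick 1: --o--o----o--
tick 2: -o--o----o---
tick 3: o--o----o----
tick 4: --o----o----o
tick 5: -o----o----o-
tick 6: o----o----o--
tick 7: ----o----o--o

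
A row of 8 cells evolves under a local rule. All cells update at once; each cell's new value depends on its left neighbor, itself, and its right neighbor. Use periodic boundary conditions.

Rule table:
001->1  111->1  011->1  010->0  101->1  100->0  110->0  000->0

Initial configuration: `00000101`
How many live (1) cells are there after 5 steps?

2

00001010
00010100
00101000
01010000
10100000
count of 1: 2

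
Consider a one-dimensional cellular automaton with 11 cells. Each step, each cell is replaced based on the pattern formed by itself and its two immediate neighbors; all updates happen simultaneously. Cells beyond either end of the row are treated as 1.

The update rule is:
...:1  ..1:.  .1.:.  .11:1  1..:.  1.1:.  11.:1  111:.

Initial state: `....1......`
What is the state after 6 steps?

.11...11...

step 1: .11...1111.
step 2: .11.1.1..1.
step 3: .11........
step 4: .11.111111.
step 5: .11.1....1.
step 6: .11...11...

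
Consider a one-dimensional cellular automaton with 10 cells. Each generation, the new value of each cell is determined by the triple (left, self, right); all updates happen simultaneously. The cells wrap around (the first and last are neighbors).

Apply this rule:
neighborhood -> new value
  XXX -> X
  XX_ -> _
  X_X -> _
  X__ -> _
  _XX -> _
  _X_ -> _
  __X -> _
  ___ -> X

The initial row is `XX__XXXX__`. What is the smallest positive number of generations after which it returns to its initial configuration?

6

generation 1: _____XX___
generation 2: XXXX____XX
generation 3: XXX__XX__X
generation 4: XX________
generation 5: ___XXXXXX_
generation 6: XX__XXXX__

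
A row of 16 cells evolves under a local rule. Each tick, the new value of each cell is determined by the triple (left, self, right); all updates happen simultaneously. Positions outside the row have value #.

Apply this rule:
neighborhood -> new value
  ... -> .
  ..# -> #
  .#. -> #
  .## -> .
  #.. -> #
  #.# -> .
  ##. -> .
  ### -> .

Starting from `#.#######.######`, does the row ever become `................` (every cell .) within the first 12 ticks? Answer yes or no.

yes

................
all cells are . at tick 1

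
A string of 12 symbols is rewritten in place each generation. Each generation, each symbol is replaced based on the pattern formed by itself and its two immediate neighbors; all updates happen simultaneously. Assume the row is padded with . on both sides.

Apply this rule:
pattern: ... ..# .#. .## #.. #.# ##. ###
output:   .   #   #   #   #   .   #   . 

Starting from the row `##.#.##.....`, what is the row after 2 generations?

##.#.#.##...

##.#.###....
##.#.#.##...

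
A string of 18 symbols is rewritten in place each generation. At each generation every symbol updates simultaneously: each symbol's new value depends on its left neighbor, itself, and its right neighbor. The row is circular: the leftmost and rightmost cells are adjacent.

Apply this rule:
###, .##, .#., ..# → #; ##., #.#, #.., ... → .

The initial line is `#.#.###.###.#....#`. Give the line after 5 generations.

..#.##..##..#...##
.##.#..##..##..##.
##..#.##..##..##..
#..##.#..##..##..#
..##..#.##..##..##

..##..#.##..##..##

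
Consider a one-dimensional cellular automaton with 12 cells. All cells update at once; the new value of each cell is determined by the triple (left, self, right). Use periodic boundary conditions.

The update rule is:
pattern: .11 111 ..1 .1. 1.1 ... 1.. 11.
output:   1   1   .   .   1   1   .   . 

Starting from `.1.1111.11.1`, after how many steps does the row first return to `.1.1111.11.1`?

1.1111.11.1.
.1111.11.1.1
1111.11.1.1.
111.11.1.1.1
11.11.1.1.11
1.11.1.1.111
.11.1.1.1111
11.1.1.1111.
1.1.1.1111.1
.1.1.1111.11
1.1.1111.11.
.1.1111.11.1

12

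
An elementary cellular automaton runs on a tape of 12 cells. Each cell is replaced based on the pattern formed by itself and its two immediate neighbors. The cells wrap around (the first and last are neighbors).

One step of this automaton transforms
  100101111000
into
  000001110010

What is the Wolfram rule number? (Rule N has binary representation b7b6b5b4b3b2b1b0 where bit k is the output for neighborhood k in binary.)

position 6: 111 → 1  (bit 7 = 1)
position 8: 110 → 0  (bit 6 = 0)
position 4: 101 → 0  (bit 5 = 0)
position 1: 100 → 0  (bit 4 = 0)
position 5: 011 → 1  (bit 3 = 1)
position 0: 010 → 0  (bit 2 = 0)
position 2: 001 → 0  (bit 1 = 0)
position 10: 000 → 1  (bit 0 = 1)
bits b7..b0 = 10001001 = 137

137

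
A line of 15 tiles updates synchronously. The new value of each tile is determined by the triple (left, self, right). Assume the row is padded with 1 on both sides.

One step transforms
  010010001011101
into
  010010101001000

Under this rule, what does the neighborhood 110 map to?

At position 12 the neighborhood is 110; the next row has 0 there.

0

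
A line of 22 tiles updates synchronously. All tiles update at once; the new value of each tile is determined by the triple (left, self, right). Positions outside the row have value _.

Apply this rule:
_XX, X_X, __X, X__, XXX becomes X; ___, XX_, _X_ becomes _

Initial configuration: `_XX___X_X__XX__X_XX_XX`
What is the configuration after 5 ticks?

XX_X_X_X_XXX_XX_XX_XX_
X_X_X_X_XXX_XX_XX_XX_X
_X_X_X_XXX_XX_XX_XX_X_
X_X_X_XXX_XX_XX_XX_X_X
_X_X_XXX_XX_XX_XX_X_X_

_X_X_XXX_XX_XX_XX_X_X_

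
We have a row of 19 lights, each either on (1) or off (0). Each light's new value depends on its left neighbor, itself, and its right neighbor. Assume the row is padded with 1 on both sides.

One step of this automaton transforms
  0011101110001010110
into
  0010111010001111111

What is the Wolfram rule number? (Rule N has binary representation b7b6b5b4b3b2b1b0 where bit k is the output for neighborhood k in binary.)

108

position 3: 111 → 0  (bit 7 = 0)
position 4: 110 → 1  (bit 6 = 1)
position 5: 101 → 1  (bit 5 = 1)
position 0: 100 → 0  (bit 4 = 0)
position 2: 011 → 1  (bit 3 = 1)
position 12: 010 → 1  (bit 2 = 1)
position 1: 001 → 0  (bit 1 = 0)
position 10: 000 → 0  (bit 0 = 0)
bits b7..b0 = 01101100 = 108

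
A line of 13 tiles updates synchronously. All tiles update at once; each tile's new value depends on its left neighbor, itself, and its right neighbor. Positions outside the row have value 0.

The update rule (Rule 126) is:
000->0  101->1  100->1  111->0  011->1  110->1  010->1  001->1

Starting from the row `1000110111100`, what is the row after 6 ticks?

1101111100110
1111000111111
1001101100001
1111111110011
1000000011111
1100000110001

1100000110001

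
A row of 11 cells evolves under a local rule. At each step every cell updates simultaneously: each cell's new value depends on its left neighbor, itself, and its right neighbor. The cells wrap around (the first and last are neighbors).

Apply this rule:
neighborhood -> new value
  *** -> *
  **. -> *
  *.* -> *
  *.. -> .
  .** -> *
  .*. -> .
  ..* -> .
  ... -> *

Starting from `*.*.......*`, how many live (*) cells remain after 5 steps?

step 1: **..*****.*
step 2: **..*******
step 3: **..*******  (fixed point — unchanged through step 5)
count of *: 9

9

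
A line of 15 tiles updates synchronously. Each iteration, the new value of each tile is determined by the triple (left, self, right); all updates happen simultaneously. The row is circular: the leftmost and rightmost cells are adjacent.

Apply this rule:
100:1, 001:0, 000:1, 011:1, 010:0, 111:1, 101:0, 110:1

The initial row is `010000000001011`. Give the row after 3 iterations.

001111111100011
101111111111011
101111111111011

101111111111011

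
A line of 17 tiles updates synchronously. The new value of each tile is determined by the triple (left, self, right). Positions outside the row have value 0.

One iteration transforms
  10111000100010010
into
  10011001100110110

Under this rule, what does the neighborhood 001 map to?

At position 7 the neighborhood is 001; the next row has 1 there.

1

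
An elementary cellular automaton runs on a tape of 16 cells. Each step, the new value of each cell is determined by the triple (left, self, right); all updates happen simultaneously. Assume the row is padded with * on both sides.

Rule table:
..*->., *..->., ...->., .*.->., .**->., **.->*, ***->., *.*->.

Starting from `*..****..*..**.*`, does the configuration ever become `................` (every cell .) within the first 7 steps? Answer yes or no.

no

*.....*......*..
*...............
*...............  (fixed point — unchanged through step 7)
step 7 is *..............., still not uniform .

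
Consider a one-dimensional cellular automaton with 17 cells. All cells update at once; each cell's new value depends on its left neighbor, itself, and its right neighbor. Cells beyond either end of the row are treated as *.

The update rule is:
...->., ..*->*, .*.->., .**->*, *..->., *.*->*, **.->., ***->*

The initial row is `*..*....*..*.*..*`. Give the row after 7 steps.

step 1: ..*....*..*.*..**
step 2: .*....*..*.*..***
step 3: *....*..*.*..****
step 4: ....*..*.*..*****
step 5: ...*..*.*..******
step 6: ..*..*.*..*******
step 7: .*..*.*..********

.*..*.*..********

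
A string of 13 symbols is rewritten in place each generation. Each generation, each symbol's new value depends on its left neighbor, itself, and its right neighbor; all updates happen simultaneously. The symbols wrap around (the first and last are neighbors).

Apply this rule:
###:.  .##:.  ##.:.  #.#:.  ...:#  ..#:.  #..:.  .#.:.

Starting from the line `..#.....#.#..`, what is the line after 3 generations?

#...###.....#

generation 1: #...###.....#
generation 2: ..#.....###..
generation 3: #...###.....#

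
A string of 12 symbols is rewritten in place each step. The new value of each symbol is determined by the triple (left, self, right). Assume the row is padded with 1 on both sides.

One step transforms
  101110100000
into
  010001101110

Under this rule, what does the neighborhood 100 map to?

0

At position 7 the neighborhood is 100; the next row has 0 there.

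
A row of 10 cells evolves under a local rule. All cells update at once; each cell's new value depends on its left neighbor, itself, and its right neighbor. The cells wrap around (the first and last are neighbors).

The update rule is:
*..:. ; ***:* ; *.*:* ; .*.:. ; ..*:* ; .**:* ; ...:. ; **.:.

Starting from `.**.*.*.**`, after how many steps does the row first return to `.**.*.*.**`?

10

**.*.*.**.
*.*.*.**.*
.*.*.**.**
*.*.**.**.
.*.**.**.*
*.**.**.*.
.**.**.*.*
**.**.*.*.
*.**.*.*.*
.**.*.*.**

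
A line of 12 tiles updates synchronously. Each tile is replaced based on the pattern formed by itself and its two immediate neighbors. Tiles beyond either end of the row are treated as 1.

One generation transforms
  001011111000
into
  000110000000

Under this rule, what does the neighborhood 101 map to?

At position 3 the neighborhood is 101; the next row has 1 there.

1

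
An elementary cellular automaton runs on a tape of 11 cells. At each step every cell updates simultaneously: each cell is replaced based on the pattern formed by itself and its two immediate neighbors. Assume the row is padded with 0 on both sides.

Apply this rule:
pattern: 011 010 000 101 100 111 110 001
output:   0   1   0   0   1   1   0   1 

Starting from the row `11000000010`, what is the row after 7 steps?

00100000111
01110001010
10101011011
10101000000
10101100000
10100010000
10110111000

10110111000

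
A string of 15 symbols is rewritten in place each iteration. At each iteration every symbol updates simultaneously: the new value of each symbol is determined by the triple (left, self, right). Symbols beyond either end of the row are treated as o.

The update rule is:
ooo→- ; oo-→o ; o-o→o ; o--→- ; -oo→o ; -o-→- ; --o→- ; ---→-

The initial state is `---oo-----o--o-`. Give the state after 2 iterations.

iteration 1: ---oo---------o
iteration 2: ---oo---------o

---oo---------o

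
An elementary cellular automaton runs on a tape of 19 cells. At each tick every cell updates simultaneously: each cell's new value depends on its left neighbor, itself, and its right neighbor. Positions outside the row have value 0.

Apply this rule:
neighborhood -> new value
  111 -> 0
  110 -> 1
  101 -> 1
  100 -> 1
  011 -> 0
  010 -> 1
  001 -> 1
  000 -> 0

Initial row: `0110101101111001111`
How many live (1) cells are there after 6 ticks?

14

1011110110001110001
1100011011010011011
0110101101111101101
1011110110000110111
1100011011001011001
0110101101111101111
count of 1: 14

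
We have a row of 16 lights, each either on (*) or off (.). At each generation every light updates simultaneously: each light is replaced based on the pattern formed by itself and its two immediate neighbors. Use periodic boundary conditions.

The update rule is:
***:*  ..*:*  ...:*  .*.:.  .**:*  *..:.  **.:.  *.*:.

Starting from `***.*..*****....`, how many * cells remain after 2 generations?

**....*****..***
*..*******..****
count of *: 12

12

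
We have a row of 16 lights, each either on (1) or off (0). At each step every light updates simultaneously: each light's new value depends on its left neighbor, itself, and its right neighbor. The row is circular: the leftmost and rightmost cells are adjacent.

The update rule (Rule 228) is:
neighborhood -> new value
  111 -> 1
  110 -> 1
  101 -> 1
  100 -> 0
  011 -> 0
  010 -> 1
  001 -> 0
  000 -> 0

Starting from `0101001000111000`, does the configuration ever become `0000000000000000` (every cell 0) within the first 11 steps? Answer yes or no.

no

step 1: 0111001000011000
step 2: 0011001000001000
step 3: 0001001000001000
step 4: 0001001000001000  (fixed point — unchanged through step 11)
step 11 is 0001001000001000, still not uniform 0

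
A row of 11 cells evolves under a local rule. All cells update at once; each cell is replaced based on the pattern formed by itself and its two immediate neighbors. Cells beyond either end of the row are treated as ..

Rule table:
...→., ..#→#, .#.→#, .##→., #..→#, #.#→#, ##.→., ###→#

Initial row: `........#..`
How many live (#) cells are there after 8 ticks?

8

.......###.
......#.#.#
.....######
....#.####.
...###.##.#
..#.#.#..##
.########..
#.######.#.
count of #: 8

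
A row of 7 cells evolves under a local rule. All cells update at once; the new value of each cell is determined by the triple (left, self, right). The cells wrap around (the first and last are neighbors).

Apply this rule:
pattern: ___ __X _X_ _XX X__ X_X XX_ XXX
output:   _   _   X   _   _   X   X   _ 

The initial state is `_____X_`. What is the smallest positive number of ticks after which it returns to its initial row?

_____X_

1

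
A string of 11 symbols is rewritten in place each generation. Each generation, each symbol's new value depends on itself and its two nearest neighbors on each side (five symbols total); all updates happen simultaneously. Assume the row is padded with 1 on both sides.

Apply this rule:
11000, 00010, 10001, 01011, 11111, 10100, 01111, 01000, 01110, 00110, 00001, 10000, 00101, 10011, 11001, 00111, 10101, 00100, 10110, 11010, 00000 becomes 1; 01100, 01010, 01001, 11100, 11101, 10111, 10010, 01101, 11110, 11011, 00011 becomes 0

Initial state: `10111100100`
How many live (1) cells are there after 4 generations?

6

00010010101
11110010110
11001011100
00101101011
count of 1: 6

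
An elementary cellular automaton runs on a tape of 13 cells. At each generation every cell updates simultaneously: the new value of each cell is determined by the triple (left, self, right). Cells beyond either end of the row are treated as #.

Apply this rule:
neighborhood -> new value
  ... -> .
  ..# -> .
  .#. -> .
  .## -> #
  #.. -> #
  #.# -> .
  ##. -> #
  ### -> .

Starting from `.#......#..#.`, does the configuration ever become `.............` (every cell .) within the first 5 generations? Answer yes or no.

no

generation 1: ..#......#...
generation 2: #..#......#..
generation 3: ##..#......#.
generation 4: .##..#.......
generation 5: .###..#......
generation 5 is .###..#......, still not uniform .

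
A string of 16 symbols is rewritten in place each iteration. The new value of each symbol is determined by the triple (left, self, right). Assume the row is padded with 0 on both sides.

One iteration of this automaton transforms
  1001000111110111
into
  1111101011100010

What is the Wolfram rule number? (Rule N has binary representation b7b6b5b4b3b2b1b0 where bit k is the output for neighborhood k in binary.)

150

position 8: 111 → 1  (bit 7 = 1)
position 11: 110 → 0  (bit 6 = 0)
position 12: 101 → 0  (bit 5 = 0)
position 1: 100 → 1  (bit 4 = 1)
position 7: 011 → 0  (bit 3 = 0)
position 0: 010 → 1  (bit 2 = 1)
position 2: 001 → 1  (bit 1 = 1)
position 5: 000 → 0  (bit 0 = 0)
bits b7..b0 = 10010110 = 150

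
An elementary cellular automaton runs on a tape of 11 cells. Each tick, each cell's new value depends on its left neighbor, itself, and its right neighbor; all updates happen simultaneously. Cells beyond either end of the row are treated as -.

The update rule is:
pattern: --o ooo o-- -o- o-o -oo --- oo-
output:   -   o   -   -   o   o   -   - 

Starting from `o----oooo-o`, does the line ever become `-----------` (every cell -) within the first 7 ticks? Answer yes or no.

yes

tick 1: -----ooo-o-
tick 2: -----oo-o--
tick 3: -----o-o---
tick 4: ------o----
tick 5: -----------
all cells are - at tick 5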